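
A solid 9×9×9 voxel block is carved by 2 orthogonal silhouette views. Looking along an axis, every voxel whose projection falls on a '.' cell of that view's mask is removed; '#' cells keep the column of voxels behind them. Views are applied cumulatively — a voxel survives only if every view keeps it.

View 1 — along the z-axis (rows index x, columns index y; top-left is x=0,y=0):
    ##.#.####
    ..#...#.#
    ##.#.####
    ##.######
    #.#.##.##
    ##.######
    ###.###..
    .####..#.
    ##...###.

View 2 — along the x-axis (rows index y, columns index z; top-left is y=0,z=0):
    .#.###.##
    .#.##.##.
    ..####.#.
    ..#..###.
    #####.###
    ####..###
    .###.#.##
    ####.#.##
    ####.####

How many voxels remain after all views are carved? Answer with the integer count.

full grid |V| = 729
  1. axis=2 (XY plane), |mask|=55  ⇒  voxels=495
  2. axis=0 (YZ plane), |mask|=56  ⇒  voxels=345

345 voxels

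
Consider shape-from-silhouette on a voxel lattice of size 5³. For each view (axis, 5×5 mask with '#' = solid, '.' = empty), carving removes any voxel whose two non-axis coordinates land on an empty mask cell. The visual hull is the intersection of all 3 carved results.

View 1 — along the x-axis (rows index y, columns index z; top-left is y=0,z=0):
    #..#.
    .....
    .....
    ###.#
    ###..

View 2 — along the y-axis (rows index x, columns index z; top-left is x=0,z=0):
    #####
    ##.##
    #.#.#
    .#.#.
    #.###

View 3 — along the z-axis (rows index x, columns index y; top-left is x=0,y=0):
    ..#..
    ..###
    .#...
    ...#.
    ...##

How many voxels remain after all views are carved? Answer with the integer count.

|visual hull| = 11

full grid |V| = 125
step 1: project along x, AND mask (9/25) → |grid| = 45
step 2: project along y, AND mask (18/25) → |grid| = 32
step 3: project along z, AND mask (8/25) → |grid| = 11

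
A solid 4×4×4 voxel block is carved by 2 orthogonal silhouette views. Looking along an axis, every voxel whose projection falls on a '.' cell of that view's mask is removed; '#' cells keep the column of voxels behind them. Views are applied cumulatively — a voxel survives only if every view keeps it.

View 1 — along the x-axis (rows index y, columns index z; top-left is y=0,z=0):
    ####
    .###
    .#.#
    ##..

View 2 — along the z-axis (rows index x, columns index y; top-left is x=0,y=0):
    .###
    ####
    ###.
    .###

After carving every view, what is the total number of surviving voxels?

remaining voxels: 34

before carving: 64 voxels (4×4×4)
carve view 1 (along x, YZ-mask fill 11/16): 44 voxels remain
carve view 2 (along z, XY-mask fill 13/16): 34 voxels remain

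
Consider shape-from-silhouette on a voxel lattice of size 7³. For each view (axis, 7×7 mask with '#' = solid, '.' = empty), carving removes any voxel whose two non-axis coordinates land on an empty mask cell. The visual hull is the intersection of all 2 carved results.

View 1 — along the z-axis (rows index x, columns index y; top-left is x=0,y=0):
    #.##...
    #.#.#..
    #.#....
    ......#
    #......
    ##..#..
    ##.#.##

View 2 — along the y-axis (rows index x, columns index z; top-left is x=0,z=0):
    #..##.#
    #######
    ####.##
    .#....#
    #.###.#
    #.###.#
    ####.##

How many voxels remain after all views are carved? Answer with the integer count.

initial block: 7^3 = 343
V1 z: intersect with XY mask (18 set) -- 126 left
V2 y: intersect with XZ mask (35 set) -- 97 left

|visual hull| = 97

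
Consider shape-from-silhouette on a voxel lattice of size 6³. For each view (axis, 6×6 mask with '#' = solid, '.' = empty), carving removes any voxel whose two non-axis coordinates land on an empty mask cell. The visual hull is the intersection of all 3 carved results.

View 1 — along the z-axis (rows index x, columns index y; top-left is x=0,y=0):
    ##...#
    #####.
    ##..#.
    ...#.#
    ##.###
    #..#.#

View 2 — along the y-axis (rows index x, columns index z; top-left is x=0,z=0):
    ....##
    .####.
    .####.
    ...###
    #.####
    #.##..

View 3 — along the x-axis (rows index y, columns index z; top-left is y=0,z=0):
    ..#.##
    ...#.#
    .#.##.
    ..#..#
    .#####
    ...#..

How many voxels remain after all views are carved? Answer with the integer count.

38 voxels

full grid |V| = 216
after view 1 [z-axis, 21 of 36 cells solid] → remaining = 126
after view 2 [y-axis, 21 of 36 cells solid] → remaining = 78
after view 3 [x-axis, 16 of 36 cells solid] → remaining = 38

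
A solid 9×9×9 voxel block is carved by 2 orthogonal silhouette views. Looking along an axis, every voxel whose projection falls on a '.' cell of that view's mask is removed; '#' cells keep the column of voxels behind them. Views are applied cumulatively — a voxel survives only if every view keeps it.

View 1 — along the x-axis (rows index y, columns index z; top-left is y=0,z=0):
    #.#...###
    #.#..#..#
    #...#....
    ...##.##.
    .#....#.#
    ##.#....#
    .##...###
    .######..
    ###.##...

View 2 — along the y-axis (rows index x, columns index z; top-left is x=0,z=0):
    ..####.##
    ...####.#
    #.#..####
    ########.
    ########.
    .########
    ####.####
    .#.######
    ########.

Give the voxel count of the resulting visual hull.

|visual hull| = 263

initial block: 9^3 = 729
V1 x: intersect with YZ mask (38 set) -- 342 left
V2 y: intersect with XZ mask (64 set) -- 263 left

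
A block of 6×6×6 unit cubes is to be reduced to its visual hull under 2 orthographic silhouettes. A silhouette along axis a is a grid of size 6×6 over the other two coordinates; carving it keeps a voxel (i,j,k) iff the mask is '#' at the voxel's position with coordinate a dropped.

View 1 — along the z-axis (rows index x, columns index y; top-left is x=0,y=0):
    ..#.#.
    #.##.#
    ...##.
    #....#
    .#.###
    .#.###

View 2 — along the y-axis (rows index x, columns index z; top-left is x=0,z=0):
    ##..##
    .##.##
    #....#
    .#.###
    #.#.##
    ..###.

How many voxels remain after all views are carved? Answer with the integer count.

64 voxels

start: 6×6×6 = 216 voxels
V1 z: intersect with XY mask (18 set) -- 108 left
V2 y: intersect with XZ mask (21 set) -- 64 left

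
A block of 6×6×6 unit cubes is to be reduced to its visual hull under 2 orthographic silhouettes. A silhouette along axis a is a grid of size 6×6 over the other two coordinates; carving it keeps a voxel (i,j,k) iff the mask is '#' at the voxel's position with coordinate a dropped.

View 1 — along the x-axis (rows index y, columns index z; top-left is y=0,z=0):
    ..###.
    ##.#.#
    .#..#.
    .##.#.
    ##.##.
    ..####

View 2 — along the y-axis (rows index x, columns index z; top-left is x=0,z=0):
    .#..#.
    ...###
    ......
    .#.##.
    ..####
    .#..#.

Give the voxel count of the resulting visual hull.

56 voxels

before carving: 216 voxels (6×6×6)
step 1: project along x, AND mask (20/36) → |grid| = 120
step 2: project along y, AND mask (14/36) → |grid| = 56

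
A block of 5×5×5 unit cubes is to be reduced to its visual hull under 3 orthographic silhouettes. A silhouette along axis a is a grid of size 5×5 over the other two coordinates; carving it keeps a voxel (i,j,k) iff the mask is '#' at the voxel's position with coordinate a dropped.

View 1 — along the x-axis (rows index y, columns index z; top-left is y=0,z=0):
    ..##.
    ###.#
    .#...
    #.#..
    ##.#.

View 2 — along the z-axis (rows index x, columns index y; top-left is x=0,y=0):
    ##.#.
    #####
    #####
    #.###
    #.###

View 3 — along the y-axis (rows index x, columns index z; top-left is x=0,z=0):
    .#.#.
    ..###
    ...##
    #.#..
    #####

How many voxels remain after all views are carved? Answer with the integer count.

remaining voxels: 23

before carving: 125 voxels (5×5×5)
carve view 1 (along x, YZ-mask fill 12/25): 60 voxels remain
carve view 2 (along z, XY-mask fill 21/25): 48 voxels remain
carve view 3 (along y, XZ-mask fill 14/25): 23 voxels remain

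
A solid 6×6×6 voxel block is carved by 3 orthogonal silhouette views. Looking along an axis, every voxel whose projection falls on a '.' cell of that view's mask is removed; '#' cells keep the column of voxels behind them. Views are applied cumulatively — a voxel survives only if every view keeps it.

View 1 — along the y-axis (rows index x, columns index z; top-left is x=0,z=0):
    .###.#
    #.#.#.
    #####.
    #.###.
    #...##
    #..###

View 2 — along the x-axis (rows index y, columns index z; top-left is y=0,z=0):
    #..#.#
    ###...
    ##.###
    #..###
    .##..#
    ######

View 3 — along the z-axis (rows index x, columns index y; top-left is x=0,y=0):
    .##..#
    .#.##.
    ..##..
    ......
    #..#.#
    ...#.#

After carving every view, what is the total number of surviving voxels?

full grid |V| = 216
after view 1 [y-axis, 23 of 36 cells solid] → remaining = 138
after view 2 [x-axis, 24 of 36 cells solid] → remaining = 91
after view 3 [z-axis, 13 of 36 cells solid] → remaining = 37

voxel count = 37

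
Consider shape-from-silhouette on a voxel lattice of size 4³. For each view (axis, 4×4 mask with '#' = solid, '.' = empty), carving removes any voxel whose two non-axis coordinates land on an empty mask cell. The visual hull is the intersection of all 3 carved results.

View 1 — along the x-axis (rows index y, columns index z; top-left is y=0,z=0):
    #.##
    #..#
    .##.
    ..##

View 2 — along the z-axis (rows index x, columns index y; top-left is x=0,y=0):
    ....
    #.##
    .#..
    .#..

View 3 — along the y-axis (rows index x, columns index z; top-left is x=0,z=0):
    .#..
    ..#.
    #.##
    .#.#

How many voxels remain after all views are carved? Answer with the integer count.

6 voxels

full grid |V| = 64
[1] x-view keeps 9 columns → grid now 36
[2] z-view keeps 5 columns → grid now 11
[3] y-view keeps 7 columns → grid now 6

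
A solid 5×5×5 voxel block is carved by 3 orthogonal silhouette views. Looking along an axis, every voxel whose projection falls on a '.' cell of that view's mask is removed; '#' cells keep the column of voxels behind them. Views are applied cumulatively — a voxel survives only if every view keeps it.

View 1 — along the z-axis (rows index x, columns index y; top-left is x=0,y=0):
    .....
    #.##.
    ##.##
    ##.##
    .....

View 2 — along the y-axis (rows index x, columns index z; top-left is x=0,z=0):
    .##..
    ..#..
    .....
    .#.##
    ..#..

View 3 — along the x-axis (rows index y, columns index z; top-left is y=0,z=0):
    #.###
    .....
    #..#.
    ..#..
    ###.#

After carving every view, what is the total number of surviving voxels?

full grid |V| = 125
V1 z: intersect with XY mask (11 set) -- 55 left
V2 y: intersect with XZ mask (7 set) -- 15 left
V3 x: intersect with YZ mask (11 set) -- 6 left

voxel count = 6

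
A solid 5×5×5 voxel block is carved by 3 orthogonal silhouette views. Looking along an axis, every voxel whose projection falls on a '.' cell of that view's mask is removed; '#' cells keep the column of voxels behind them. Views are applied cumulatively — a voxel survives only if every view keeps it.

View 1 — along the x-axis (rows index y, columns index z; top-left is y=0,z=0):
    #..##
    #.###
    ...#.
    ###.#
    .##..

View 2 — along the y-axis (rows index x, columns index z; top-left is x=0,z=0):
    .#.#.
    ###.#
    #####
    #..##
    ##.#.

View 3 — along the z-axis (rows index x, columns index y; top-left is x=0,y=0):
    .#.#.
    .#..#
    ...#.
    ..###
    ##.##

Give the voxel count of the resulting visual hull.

remaining voxels: 21

full grid |V| = 125
carve view 1 (along x, YZ-mask fill 14/25): 70 voxels remain
carve view 2 (along y, XZ-mask fill 17/25): 47 voxels remain
carve view 3 (along z, XY-mask fill 12/25): 21 voxels remain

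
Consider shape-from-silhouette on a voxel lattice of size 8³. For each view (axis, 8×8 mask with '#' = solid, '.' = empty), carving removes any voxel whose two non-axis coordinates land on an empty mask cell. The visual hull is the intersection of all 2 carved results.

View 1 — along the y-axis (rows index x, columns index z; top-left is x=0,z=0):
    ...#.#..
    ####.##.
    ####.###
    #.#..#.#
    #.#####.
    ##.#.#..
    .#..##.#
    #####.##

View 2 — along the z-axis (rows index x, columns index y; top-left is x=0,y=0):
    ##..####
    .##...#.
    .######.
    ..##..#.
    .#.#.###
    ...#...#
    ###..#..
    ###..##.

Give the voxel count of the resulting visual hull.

full grid |V| = 512
[1] y-view keeps 40 columns → grid now 320
[2] z-view keeps 34 columns → grid now 173

remaining voxels: 173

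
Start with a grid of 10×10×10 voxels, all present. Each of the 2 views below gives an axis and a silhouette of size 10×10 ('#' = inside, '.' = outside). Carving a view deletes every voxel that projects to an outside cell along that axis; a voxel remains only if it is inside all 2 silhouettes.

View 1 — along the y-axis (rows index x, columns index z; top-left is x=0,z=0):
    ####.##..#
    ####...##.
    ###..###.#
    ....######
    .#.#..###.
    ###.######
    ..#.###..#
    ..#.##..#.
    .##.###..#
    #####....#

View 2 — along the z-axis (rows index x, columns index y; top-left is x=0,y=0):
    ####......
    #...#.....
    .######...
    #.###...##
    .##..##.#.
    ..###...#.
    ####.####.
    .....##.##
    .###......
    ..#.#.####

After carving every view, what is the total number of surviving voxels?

start: 10×10×10 = 1000 voxels
  1. axis=1 (XZ plane), |mask|=61  ⇒  voxels=610
  2. axis=2 (XY plane), |mask|=48  ⇒  voxels=289

|visual hull| = 289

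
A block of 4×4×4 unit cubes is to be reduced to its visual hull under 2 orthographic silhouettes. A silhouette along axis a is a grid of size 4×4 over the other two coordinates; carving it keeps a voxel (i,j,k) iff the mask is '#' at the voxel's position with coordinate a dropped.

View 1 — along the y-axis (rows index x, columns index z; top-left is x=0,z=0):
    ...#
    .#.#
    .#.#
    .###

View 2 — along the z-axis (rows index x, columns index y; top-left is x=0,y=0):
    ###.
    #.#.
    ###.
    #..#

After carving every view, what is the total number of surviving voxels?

initial block: 4^3 = 64
[1] y-view keeps 8 columns → grid now 32
[2] z-view keeps 10 columns → grid now 19

remaining voxels: 19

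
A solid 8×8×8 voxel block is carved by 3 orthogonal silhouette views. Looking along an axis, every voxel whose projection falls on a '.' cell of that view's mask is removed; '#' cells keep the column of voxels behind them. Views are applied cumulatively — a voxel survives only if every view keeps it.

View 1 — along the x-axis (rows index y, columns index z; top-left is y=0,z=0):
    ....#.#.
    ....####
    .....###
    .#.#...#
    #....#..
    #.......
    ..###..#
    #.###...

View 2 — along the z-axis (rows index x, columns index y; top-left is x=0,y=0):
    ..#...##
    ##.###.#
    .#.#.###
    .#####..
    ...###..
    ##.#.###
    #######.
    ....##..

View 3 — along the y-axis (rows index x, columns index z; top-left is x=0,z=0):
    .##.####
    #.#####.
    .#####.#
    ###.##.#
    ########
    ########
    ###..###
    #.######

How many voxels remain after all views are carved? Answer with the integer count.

start: 8×8×8 = 512 voxels
carve view 1 (along x, YZ-mask fill 23/64): 184 voxels remain
carve view 2 (along z, XY-mask fill 37/64): 102 voxels remain
carve view 3 (along y, XZ-mask fill 53/64): 85 voxels remain

|visual hull| = 85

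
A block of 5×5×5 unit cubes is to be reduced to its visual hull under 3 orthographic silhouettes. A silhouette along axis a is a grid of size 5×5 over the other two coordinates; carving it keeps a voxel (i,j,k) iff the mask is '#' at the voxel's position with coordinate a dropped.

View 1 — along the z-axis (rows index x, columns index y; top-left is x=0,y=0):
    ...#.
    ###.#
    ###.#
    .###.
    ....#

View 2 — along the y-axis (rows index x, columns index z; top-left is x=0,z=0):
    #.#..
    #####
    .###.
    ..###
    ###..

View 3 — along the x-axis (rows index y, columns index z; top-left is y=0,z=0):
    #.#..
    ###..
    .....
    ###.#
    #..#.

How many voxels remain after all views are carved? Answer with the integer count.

before carving: 125 voxels (5×5×5)
step 1: project along z, AND mask (13/25) → |grid| = 65
step 2: project along y, AND mask (16/25) → |grid| = 46
step 3: project along x, AND mask (11/25) → |grid| = 17

voxel count = 17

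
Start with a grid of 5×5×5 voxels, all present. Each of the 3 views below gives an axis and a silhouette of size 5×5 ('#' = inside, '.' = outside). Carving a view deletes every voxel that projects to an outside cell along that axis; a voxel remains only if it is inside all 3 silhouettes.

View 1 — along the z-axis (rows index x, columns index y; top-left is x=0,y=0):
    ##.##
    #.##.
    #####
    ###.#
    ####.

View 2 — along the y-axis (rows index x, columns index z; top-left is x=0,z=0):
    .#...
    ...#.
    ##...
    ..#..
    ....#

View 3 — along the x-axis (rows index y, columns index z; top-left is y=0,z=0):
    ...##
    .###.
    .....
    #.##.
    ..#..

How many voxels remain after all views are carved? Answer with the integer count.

before carving: 125 voxels (5×5×5)
after view 1 [z-axis, 20 of 25 cells solid] → remaining = 100
after view 2 [y-axis, 6 of 25 cells solid] → remaining = 25
after view 3 [x-axis, 9 of 25 cells solid] → remaining = 8

|visual hull| = 8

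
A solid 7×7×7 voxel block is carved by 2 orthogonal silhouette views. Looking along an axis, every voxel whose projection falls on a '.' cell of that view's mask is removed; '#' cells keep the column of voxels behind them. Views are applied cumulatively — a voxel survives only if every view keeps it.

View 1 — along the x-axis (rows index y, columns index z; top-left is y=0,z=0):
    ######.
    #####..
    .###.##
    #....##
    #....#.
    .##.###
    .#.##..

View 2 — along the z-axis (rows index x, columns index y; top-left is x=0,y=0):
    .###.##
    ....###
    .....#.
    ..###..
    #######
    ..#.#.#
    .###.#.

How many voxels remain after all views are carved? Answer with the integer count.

start: 7×7×7 = 343 voxels
[1] x-view keeps 29 columns → grid now 203
[2] z-view keeps 26 columns → grid now 103

remaining voxels: 103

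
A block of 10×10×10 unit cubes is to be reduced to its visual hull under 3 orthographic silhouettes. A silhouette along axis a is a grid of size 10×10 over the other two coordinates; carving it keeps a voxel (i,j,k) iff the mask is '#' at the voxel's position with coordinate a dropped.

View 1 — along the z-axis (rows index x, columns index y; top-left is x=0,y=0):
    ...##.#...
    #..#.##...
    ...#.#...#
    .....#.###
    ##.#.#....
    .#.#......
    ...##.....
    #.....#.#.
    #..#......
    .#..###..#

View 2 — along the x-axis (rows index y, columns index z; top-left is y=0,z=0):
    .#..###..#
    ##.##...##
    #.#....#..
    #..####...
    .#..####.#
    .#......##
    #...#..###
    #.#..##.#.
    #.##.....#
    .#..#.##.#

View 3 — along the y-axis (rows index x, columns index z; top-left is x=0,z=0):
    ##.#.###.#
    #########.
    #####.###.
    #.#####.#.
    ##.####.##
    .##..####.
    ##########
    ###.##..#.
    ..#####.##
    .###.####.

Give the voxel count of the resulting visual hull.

voxel count = 112

before carving: 1000 voxels (10×10×10)
step 1: project along z, AND mask (32/100) → |grid| = 320
step 2: project along x, AND mask (47/100) → |grid| = 154
step 3: project along y, AND mask (75/100) → |grid| = 112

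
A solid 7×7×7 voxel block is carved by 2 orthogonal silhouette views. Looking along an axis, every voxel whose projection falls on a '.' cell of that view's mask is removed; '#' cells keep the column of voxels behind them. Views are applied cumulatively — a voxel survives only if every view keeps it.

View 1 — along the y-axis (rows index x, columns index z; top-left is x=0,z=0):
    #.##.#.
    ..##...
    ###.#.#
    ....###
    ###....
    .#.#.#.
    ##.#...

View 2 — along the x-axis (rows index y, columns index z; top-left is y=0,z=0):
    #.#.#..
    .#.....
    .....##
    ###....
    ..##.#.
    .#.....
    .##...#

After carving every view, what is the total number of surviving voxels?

full grid |V| = 343
after view 1 [y-axis, 23 of 49 cells solid] → remaining = 161
after view 2 [x-axis, 16 of 49 cells solid] → remaining = 56

|visual hull| = 56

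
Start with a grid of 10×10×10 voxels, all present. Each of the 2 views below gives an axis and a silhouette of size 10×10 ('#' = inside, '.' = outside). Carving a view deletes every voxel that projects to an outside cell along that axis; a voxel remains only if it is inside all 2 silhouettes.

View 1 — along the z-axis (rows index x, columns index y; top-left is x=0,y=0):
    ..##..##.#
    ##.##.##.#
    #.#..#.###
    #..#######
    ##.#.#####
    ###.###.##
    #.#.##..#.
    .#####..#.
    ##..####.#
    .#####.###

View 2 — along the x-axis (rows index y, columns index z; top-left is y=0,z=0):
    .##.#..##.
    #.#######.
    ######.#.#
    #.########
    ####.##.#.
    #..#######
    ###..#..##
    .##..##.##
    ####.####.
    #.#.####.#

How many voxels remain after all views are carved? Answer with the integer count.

initial block: 10^3 = 1000
step 1: project along z, AND mask (68/100) → |grid| = 680
step 2: project along x, AND mask (72/100) → |grid| = 488

488 voxels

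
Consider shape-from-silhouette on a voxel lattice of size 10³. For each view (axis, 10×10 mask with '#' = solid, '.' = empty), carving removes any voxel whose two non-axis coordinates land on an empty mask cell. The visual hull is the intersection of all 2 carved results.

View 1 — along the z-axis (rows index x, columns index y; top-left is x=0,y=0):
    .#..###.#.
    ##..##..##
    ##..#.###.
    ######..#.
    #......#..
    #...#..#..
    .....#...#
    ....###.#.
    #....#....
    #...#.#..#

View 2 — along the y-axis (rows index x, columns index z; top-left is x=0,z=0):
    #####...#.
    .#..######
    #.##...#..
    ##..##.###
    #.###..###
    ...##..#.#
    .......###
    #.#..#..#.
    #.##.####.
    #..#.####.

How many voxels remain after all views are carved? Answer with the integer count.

231 voxels

before carving: 1000 voxels (10×10×10)
  1. axis=2 (XY plane), |mask|=41  ⇒  voxels=410
  2. axis=1 (XZ plane), |mask|=55  ⇒  voxels=231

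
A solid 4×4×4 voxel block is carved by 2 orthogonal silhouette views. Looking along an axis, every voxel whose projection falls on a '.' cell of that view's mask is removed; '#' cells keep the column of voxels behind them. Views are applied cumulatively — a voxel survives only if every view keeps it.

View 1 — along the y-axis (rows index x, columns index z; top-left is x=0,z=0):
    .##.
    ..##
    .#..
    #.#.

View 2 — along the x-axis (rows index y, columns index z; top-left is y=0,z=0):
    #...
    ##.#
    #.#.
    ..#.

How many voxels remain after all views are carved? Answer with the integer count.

remaining voxels: 12

full grid |V| = 64
V1 y: intersect with XZ mask (7 set) -- 28 left
V2 x: intersect with YZ mask (7 set) -- 12 left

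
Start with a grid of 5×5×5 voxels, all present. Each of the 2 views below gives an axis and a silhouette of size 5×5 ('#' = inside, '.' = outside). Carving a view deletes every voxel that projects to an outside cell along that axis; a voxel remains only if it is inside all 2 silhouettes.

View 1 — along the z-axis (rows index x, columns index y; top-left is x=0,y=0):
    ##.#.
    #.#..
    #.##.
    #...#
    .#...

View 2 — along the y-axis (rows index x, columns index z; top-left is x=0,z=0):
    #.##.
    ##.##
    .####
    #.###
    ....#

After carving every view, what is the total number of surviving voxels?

voxel count = 38

before carving: 125 voxels (5×5×5)
  1. axis=2 (XY plane), |mask|=11  ⇒  voxels=55
  2. axis=1 (XZ plane), |mask|=16  ⇒  voxels=38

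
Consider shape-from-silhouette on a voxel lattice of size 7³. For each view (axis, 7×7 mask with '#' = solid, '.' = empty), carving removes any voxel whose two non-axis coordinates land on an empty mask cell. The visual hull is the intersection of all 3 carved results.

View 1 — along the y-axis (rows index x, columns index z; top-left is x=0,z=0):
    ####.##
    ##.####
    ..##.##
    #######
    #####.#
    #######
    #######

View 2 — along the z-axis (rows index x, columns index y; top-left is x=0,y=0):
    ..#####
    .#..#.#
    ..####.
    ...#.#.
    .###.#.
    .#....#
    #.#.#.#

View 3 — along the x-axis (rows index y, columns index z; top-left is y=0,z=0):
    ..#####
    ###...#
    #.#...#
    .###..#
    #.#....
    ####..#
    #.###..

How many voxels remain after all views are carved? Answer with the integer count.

full grid |V| = 343
carve view 1 (along y, XZ-mask fill 43/49): 301 voxels remain
carve view 2 (along z, XY-mask fill 24/49): 144 voxels remain
carve view 3 (along x, YZ-mask fill 27/49): 80 voxels remain

|visual hull| = 80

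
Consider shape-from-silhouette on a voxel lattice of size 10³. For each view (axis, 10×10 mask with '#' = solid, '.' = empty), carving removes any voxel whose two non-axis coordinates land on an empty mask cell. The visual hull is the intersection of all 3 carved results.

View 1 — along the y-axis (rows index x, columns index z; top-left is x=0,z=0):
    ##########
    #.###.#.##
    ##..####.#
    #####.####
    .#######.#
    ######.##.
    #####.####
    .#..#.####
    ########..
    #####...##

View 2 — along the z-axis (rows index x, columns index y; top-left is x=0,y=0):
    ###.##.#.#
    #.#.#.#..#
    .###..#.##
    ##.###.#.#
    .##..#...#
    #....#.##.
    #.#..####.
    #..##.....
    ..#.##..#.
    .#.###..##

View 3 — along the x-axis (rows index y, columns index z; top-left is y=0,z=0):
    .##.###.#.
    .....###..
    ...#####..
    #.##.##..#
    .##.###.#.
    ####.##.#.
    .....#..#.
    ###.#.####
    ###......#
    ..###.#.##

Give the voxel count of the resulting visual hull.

initial block: 10^3 = 1000
V1 y: intersect with XZ mask (79 set) -- 790 left
V2 z: intersect with XY mask (52 set) -- 420 left
V3 x: intersect with YZ mask (53 set) -- 231 left

|visual hull| = 231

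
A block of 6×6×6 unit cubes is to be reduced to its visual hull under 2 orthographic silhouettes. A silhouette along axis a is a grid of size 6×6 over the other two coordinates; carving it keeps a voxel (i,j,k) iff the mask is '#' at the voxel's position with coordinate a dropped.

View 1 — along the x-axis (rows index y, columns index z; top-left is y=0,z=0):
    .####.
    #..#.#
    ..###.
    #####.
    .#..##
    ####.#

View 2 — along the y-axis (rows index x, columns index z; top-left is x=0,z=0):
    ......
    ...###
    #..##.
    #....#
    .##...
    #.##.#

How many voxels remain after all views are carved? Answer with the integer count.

before carving: 216 voxels (6×6×6)
after view 1 [x-axis, 23 of 36 cells solid] → remaining = 138
after view 2 [y-axis, 14 of 36 cells solid] → remaining = 53

|visual hull| = 53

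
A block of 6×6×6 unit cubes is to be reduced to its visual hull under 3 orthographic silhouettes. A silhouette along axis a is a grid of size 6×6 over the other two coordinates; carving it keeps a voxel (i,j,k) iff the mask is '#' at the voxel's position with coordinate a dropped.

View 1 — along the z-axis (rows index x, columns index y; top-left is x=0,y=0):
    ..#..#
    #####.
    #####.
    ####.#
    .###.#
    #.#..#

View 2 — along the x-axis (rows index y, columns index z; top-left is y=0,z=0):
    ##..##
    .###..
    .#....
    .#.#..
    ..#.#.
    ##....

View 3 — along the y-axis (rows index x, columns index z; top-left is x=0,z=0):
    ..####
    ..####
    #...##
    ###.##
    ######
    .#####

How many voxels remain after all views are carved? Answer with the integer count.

before carving: 216 voxels (6×6×6)
V1 z: intersect with XY mask (24 set) -- 144 left
V2 x: intersect with YZ mask (14 set) -- 54 left
V3 y: intersect with XZ mask (27 set) -- 34 left

remaining voxels: 34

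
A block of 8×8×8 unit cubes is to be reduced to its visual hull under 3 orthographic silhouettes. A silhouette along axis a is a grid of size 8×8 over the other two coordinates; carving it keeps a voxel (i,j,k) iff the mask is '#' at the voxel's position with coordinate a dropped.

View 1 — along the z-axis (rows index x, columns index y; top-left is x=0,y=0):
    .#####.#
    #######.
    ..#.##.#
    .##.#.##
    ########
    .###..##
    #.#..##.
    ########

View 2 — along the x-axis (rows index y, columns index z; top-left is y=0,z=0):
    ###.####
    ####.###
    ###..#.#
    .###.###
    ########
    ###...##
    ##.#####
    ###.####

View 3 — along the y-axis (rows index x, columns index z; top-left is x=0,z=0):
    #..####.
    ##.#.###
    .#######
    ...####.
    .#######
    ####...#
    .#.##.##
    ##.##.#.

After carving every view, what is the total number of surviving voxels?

full grid |V| = 512
carve view 1 (along z, XY-mask fill 47/64): 376 voxels remain
carve view 2 (along x, YZ-mask fill 52/64): 302 voxels remain
carve view 3 (along y, XZ-mask fill 44/64): 202 voxels remain

voxel count = 202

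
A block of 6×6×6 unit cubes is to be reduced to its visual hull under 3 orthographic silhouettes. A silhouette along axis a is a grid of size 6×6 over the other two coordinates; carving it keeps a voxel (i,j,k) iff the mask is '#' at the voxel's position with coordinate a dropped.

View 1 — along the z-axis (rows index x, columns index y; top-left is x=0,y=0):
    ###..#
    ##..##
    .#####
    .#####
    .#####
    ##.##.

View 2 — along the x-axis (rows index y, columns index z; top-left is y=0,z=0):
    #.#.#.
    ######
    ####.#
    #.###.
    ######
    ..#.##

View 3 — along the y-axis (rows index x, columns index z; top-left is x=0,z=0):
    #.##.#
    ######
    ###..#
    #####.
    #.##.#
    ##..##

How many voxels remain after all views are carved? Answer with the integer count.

initial block: 6^3 = 216
step 1: project along z, AND mask (27/36) → |grid| = 162
step 2: project along x, AND mask (27/36) → |grid| = 126
step 3: project along y, AND mask (27/36) → |grid| = 95

voxel count = 95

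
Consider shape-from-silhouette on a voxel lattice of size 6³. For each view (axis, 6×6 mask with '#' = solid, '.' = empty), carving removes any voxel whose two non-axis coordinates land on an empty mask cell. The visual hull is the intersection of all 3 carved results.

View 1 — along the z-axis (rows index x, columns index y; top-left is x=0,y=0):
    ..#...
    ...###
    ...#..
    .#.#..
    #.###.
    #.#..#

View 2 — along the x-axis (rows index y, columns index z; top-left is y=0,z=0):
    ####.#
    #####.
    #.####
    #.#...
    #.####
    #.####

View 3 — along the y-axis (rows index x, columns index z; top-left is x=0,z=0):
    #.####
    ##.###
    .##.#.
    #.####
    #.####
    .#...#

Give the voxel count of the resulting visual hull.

|visual hull| = 41

full grid |V| = 216
carve view 1 (along z, XY-mask fill 14/36): 84 voxels remain
carve view 2 (along x, YZ-mask fill 27/36): 58 voxels remain
carve view 3 (along y, XZ-mask fill 25/36): 41 voxels remain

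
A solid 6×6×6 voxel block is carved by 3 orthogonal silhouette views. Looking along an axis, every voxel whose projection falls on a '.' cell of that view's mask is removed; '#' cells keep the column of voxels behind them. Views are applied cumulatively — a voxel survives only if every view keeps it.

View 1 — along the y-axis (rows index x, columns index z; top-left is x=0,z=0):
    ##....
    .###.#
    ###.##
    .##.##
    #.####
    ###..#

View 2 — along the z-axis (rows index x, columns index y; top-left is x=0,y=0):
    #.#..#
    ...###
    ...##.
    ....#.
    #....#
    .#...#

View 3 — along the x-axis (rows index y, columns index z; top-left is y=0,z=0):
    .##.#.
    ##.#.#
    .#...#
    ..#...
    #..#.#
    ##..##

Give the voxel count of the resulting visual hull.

|visual hull| = 24

start: 6×6×6 = 216 voxels
after view 1 [y-axis, 24 of 36 cells solid] → remaining = 144
after view 2 [z-axis, 13 of 36 cells solid] → remaining = 50
after view 3 [x-axis, 17 of 36 cells solid] → remaining = 24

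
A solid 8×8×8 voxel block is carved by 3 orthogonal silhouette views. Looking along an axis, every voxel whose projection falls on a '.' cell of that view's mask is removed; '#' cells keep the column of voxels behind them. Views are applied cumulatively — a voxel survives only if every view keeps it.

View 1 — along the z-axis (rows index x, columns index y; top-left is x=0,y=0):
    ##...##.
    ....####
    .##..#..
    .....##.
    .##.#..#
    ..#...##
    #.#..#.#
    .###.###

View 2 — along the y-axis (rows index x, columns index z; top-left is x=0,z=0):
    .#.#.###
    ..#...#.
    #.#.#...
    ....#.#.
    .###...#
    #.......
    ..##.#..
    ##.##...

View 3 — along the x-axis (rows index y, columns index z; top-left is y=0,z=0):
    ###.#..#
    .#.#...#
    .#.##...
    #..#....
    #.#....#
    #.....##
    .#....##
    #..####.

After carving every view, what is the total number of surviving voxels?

voxel count = 43

initial block: 8^3 = 512
step 1: project along z, AND mask (30/64) → |grid| = 240
step 2: project along y, AND mask (24/64) → |grid| = 96
step 3: project along x, AND mask (27/64) → |grid| = 43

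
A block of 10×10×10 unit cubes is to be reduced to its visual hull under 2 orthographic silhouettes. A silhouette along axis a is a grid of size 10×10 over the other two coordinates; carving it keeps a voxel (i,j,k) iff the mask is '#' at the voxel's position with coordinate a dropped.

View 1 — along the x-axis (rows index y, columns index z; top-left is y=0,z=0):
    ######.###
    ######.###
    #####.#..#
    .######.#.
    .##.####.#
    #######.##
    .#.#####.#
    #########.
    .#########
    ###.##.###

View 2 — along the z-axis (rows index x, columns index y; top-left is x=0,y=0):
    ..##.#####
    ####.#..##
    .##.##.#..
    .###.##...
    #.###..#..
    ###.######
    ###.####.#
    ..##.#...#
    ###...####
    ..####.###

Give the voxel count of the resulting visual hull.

before carving: 1000 voxels (10×10×10)
V1 x: intersect with YZ mask (81 set) -- 810 left
V2 z: intersect with XY mask (64 set) -- 517 left

voxel count = 517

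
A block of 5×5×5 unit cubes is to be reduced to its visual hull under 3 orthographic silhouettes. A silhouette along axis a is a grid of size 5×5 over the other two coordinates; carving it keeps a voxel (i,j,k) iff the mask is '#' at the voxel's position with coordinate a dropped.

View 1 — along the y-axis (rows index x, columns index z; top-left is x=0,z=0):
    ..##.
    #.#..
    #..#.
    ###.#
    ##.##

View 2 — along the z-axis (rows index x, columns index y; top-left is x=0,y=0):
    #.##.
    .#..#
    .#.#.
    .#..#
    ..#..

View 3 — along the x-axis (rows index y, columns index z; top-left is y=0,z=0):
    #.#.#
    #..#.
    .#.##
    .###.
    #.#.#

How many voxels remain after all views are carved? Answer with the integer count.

full grid |V| = 125
after view 1 [y-axis, 14 of 25 cells solid] → remaining = 70
after view 2 [z-axis, 10 of 25 cells solid] → remaining = 26
after view 3 [x-axis, 14 of 25 cells solid] → remaining = 17

voxel count = 17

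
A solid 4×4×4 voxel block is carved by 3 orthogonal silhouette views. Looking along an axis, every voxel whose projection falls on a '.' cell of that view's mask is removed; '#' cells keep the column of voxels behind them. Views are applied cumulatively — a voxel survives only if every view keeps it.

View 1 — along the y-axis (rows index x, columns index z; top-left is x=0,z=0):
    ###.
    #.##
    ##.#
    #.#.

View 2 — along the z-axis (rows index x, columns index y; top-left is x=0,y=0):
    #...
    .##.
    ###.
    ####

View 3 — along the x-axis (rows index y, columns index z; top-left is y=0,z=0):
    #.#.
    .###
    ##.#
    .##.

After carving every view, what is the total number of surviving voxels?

start: 4×4×4 = 64 voxels
[1] y-view keeps 11 columns → grid now 44
[2] z-view keeps 10 columns → grid now 26
[3] x-view keeps 10 columns → grid now 17

17 voxels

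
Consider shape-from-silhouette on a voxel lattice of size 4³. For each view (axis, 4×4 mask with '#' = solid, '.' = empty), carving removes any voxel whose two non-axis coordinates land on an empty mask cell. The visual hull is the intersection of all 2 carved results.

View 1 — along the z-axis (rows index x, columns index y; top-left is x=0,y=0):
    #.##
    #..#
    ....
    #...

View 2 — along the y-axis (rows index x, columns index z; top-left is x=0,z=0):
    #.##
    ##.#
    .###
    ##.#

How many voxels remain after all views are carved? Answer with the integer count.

before carving: 64 voxels (4×4×4)
carve view 1 (along z, XY-mask fill 6/16): 24 voxels remain
carve view 2 (along y, XZ-mask fill 12/16): 18 voxels remain

18 voxels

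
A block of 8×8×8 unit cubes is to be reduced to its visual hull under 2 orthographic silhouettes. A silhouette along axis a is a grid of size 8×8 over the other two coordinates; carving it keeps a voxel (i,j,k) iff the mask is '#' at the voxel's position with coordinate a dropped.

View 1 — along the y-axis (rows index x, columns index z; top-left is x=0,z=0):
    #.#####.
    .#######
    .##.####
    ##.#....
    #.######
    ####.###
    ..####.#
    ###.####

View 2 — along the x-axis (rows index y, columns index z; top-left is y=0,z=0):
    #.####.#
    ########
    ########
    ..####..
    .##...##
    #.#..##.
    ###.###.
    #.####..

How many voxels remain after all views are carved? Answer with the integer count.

275 voxels

before carving: 512 voxels (8×8×8)
  1. axis=1 (XZ plane), |mask|=48  ⇒  voxels=384
  2. axis=0 (YZ plane), |mask|=45  ⇒  voxels=275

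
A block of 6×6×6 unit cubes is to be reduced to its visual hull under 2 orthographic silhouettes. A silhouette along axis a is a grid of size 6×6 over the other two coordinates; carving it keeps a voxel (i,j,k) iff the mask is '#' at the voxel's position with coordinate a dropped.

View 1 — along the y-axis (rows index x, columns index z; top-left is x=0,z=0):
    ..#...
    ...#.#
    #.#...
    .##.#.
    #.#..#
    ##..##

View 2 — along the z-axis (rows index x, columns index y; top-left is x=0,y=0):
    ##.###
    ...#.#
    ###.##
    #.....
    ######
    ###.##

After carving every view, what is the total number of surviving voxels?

initial block: 6^3 = 216
step 1: project along y, AND mask (15/36) → |grid| = 90
step 2: project along z, AND mask (24/36) → |grid| = 60

|visual hull| = 60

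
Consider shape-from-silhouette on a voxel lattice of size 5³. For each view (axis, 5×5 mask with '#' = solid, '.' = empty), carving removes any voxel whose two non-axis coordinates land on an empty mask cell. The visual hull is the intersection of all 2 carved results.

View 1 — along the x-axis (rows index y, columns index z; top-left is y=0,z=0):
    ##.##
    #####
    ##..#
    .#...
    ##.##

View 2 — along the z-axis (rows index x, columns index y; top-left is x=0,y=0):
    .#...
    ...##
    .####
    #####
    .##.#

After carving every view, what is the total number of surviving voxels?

voxel count = 52

before carving: 125 voxels (5×5×5)
[1] x-view keeps 17 columns → grid now 85
[2] z-view keeps 15 columns → grid now 52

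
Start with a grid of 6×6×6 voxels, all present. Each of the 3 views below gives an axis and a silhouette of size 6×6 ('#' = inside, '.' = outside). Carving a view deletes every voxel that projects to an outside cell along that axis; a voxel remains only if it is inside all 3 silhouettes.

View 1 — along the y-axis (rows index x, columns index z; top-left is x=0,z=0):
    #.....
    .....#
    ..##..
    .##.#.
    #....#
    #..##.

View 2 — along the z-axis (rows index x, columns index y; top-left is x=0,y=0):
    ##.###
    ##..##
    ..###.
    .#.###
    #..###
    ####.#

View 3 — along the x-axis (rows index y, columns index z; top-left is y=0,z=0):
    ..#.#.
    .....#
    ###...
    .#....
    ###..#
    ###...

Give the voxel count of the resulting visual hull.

|visual hull| = 17

before carving: 216 voxels (6×6×6)
step 1: project along y, AND mask (12/36) → |grid| = 72
step 2: project along z, AND mask (25/36) → |grid| = 50
step 3: project along x, AND mask (14/36) → |grid| = 17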